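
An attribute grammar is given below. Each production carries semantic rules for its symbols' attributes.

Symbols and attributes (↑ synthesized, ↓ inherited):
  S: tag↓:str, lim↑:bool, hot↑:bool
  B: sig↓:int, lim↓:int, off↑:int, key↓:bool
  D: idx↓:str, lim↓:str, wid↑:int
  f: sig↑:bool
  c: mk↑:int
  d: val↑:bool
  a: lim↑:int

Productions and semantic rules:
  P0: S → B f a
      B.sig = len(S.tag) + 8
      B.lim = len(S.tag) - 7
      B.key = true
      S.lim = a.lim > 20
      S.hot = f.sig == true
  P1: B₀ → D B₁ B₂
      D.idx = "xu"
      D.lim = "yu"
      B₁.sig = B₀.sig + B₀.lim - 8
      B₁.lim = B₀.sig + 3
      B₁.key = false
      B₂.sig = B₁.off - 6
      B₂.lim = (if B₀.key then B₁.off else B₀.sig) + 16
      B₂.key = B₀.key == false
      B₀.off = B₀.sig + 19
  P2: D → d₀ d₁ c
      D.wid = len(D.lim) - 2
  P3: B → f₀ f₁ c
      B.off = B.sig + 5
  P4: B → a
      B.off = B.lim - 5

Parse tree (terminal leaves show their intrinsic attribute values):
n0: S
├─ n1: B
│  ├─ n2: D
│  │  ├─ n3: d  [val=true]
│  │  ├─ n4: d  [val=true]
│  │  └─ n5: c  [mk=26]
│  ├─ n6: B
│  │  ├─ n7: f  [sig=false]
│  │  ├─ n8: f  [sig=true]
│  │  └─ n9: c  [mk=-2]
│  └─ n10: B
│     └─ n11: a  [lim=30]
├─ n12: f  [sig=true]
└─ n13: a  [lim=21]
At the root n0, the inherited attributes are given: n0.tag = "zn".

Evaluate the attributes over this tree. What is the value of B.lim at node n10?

1. n0.tag = "zn"  [given at root]
2. n1.sig = 10  [len(S.tag) + 8]
3. n1.lim = -5  [len(S.tag) - 7]
4. n1.key = true  [true]
5. n2.idx = "xu"  ["xu"]
6. n2.lim = "yu"  ["yu"]
7. n3.val = true  [terminal]
8. n4.val = true  [terminal]
9. n5.mk = 26  [terminal]
10. n2.wid = 0  [len(D.lim) - 2]
11. n6.sig = -3  [B₀.sig + B₀.lim - 8]
12. n6.lim = 13  [B₀.sig + 3]
13. n6.key = false  [false]
14. n7.sig = false  [terminal]
15. n8.sig = true  [terminal]
16. n9.mk = -2  [terminal]
17. n6.off = 2  [B.sig + 5]
18. n10.sig = -4  [B₁.off - 6]
19. n10.lim = 18  [(if B₀.key then B₁.off else B₀.sig) + 16]
20. n10.key = false  [B₀.key == false]
21. n11.lim = 30  [terminal]
22. n10.off = 13  [B.lim - 5]
23. n1.off = 29  [B₀.sig + 19]
24. n12.sig = true  [terminal]
25. n13.lim = 21  [terminal]
26. n0.lim = true  [a.lim > 20]
27. n0.hot = true  [f.sig == true]

18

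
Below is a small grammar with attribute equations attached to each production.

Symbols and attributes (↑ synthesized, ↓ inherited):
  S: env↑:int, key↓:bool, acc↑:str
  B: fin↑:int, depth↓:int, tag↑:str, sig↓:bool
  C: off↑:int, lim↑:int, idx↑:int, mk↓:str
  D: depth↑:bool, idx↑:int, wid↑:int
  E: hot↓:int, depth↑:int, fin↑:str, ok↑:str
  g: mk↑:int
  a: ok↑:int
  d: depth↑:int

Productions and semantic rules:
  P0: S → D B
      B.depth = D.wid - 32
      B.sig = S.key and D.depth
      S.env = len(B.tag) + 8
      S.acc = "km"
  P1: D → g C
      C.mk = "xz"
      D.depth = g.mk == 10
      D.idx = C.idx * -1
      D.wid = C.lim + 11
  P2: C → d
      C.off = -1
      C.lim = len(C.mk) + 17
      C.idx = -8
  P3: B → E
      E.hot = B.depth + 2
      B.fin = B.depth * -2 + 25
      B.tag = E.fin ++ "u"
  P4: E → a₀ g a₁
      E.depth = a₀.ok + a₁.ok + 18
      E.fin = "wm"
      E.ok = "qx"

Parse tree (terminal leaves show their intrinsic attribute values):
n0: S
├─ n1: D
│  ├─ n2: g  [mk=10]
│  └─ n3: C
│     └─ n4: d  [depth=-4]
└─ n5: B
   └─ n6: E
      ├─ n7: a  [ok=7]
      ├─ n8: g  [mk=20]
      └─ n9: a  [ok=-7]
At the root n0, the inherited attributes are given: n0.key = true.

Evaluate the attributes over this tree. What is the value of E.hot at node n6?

1. n0.key = true  [given at root]
2. n2.mk = 10  [terminal]
3. n3.mk = "xz"  ["xz"]
4. n4.depth = -4  [terminal]
5. n3.off = -1  [-1]
6. n3.lim = 19  [len(C.mk) + 17]
7. n3.idx = -8  [-8]
8. n1.depth = true  [g.mk == 10]
9. n1.idx = 8  [C.idx * -1]
10. n1.wid = 30  [C.lim + 11]
11. n5.depth = -2  [D.wid - 32]
12. n5.sig = true  [S.key and D.depth]
13. n6.hot = 0  [B.depth + 2]
14. n7.ok = 7  [terminal]
15. n8.mk = 20  [terminal]
16. n9.ok = -7  [terminal]
17. n6.depth = 18  [a₀.ok + a₁.ok + 18]
18. n6.fin = "wm"  ["wm"]
19. n6.ok = "qx"  ["qx"]
20. n5.fin = 29  [B.depth * -2 + 25]
21. n5.tag = "wmu"  [E.fin ++ "u"]
22. n0.env = 11  [len(B.tag) + 8]
23. n0.acc = "km"  ["km"]

0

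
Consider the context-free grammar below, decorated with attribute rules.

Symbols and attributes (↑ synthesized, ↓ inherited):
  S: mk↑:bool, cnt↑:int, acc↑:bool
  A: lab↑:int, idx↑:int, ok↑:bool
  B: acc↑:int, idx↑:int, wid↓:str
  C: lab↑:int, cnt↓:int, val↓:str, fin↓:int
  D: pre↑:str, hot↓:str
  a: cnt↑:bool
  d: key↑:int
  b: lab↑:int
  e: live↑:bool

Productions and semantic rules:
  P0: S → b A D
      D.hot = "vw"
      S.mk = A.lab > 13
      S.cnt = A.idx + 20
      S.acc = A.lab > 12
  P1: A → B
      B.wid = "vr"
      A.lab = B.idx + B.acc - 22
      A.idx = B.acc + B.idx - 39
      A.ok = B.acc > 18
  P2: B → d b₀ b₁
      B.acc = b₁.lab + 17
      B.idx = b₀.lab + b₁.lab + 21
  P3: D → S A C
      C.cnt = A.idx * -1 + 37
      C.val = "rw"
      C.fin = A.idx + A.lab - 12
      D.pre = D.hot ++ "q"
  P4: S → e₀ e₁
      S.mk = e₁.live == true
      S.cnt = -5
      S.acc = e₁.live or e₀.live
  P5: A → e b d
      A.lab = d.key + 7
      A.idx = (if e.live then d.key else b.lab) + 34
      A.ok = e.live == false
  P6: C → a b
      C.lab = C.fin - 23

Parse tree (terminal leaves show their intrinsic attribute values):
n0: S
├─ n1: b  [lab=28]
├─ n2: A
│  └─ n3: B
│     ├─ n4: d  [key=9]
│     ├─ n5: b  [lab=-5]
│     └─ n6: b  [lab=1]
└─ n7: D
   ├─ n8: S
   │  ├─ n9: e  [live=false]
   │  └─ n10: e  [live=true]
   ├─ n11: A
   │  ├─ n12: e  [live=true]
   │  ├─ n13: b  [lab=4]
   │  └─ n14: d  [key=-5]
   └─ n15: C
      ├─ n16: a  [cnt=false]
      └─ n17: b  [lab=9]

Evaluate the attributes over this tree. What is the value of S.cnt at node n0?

1. n1.lab = 28  [terminal]
2. n3.wid = "vr"  ["vr"]
3. n4.key = 9  [terminal]
4. n5.lab = -5  [terminal]
5. n6.lab = 1  [terminal]
6. n3.acc = 18  [b₁.lab + 17]
7. n3.idx = 17  [b₀.lab + b₁.lab + 21]
8. n2.lab = 13  [B.idx + B.acc - 22]
9. n2.idx = -4  [B.acc + B.idx - 39]
10. n2.ok = false  [B.acc > 18]
11. n7.hot = "vw"  ["vw"]
12. n9.live = false  [terminal]
13. n10.live = true  [terminal]
14. n8.mk = true  [e₁.live == true]
15. n8.cnt = -5  [-5]
16. n8.acc = true  [e₁.live or e₀.live]
17. n12.live = true  [terminal]
18. n13.lab = 4  [terminal]
19. n14.key = -5  [terminal]
20. n11.lab = 2  [d.key + 7]
21. n11.idx = 29  [(if e.live then d.key else b.lab) + 34]
22. n11.ok = false  [e.live == false]
23. n15.cnt = 8  [A.idx * -1 + 37]
24. n15.val = "rw"  ["rw"]
25. n15.fin = 19  [A.idx + A.lab - 12]
26. n16.cnt = false  [terminal]
27. n17.lab = 9  [terminal]
28. n15.lab = -4  [C.fin - 23]
29. n7.pre = "vwq"  [D.hot ++ "q"]
30. n0.mk = false  [A.lab > 13]
31. n0.cnt = 16  [A.idx + 20]
32. n0.acc = true  [A.lab > 12]

16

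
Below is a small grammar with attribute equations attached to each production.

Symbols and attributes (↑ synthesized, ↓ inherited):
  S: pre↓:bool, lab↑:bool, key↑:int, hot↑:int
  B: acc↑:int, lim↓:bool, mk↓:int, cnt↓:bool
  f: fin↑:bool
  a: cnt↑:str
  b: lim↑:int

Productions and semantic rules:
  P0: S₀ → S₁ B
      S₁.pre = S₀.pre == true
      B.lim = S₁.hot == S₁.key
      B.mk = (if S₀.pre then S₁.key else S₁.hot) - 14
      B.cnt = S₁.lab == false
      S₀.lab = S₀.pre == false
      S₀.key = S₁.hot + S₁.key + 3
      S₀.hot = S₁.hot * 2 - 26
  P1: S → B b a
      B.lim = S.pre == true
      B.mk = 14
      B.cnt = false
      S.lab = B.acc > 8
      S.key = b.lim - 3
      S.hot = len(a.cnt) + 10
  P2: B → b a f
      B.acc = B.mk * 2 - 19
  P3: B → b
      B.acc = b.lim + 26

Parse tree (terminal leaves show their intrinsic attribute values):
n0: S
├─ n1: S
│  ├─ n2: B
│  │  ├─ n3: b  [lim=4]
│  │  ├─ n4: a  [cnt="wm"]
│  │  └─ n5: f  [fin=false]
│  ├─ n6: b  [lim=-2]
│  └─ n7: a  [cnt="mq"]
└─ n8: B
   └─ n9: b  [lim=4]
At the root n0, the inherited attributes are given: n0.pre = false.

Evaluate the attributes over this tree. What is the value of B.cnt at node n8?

false

1. n0.pre = false  [given at root]
2. n1.pre = false  [S₀.pre == true]
3. n2.lim = false  [S.pre == true]
4. n2.mk = 14  [14]
5. n2.cnt = false  [false]
6. n3.lim = 4  [terminal]
7. n4.cnt = "wm"  [terminal]
8. n5.fin = false  [terminal]
9. n2.acc = 9  [B.mk * 2 - 19]
10. n6.lim = -2  [terminal]
11. n7.cnt = "mq"  [terminal]
12. n1.lab = true  [B.acc > 8]
13. n1.key = -5  [b.lim - 3]
14. n1.hot = 12  [len(a.cnt) + 10]
15. n8.lim = false  [S₁.hot == S₁.key]
16. n8.mk = -2  [(if S₀.pre then S₁.key else S₁.hot) - 14]
17. n8.cnt = false  [S₁.lab == false]
18. n9.lim = 4  [terminal]
19. n8.acc = 30  [b.lim + 26]
20. n0.lab = true  [S₀.pre == false]
21. n0.key = 10  [S₁.hot + S₁.key + 3]
22. n0.hot = -2  [S₁.hot * 2 - 26]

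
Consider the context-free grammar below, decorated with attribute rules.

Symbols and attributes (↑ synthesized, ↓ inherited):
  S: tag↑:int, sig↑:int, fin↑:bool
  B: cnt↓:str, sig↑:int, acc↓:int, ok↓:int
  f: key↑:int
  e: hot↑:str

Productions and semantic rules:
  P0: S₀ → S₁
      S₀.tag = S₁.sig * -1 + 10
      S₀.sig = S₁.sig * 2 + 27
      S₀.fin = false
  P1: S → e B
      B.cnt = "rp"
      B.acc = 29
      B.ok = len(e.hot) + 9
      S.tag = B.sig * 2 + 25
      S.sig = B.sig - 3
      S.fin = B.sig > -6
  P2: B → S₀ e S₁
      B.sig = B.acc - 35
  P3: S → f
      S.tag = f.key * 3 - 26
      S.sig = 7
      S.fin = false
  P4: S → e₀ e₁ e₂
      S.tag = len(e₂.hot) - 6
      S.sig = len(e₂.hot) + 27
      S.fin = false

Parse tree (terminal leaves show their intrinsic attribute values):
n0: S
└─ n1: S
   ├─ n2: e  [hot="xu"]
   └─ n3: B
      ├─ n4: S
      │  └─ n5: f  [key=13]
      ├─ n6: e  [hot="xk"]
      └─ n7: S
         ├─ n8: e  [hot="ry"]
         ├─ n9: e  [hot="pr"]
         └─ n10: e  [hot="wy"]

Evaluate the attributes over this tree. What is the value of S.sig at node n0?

1. n2.hot = "xu"  [terminal]
2. n3.cnt = "rp"  ["rp"]
3. n3.acc = 29  [29]
4. n3.ok = 11  [len(e.hot) + 9]
5. n5.key = 13  [terminal]
6. n4.tag = 13  [f.key * 3 - 26]
7. n4.sig = 7  [7]
8. n4.fin = false  [false]
9. n6.hot = "xk"  [terminal]
10. n8.hot = "ry"  [terminal]
11. n9.hot = "pr"  [terminal]
12. n10.hot = "wy"  [terminal]
13. n7.tag = -4  [len(e₂.hot) - 6]
14. n7.sig = 29  [len(e₂.hot) + 27]
15. n7.fin = false  [false]
16. n3.sig = -6  [B.acc - 35]
17. n1.tag = 13  [B.sig * 2 + 25]
18. n1.sig = -9  [B.sig - 3]
19. n1.fin = false  [B.sig > -6]
20. n0.tag = 19  [S₁.sig * -1 + 10]
21. n0.sig = 9  [S₁.sig * 2 + 27]
22. n0.fin = false  [false]

9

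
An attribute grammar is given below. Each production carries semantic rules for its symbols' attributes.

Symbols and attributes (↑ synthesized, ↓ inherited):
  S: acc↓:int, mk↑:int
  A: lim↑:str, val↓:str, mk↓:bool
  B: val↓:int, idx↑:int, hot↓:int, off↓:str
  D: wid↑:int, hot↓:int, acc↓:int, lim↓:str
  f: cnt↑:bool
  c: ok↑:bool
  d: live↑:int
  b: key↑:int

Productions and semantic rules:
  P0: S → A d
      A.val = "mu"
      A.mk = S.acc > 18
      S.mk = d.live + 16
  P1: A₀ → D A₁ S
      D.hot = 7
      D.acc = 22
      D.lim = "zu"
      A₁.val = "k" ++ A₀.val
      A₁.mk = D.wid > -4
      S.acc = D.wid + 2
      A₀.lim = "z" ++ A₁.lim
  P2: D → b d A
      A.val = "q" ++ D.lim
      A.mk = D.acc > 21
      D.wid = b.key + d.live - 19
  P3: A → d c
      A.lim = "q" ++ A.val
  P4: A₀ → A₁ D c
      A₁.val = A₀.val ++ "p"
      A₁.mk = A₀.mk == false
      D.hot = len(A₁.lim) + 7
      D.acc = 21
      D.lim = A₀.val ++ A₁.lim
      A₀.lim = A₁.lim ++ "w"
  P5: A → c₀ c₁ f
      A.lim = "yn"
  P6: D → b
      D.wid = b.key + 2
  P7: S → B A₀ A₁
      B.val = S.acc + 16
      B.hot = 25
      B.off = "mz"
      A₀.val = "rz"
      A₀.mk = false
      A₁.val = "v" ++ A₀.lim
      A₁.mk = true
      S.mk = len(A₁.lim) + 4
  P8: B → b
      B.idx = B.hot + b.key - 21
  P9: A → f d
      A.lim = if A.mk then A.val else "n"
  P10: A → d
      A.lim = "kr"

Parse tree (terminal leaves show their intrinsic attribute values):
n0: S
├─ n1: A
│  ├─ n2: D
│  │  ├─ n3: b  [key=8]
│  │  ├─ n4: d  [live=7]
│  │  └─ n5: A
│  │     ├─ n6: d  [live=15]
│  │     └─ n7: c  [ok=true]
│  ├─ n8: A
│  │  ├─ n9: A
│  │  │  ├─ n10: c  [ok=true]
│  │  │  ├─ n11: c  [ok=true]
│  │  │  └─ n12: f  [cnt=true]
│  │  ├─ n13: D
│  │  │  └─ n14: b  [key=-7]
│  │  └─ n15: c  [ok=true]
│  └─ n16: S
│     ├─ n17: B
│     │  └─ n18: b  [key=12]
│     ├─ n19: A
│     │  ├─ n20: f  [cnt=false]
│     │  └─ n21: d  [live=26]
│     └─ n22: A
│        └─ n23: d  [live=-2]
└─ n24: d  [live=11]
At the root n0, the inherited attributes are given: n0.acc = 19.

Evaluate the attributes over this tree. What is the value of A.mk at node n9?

true

1. n0.acc = 19  [given at root]
2. n1.val = "mu"  ["mu"]
3. n1.mk = true  [S.acc > 18]
4. n2.hot = 7  [7]
5. n2.acc = 22  [22]
6. n2.lim = "zu"  ["zu"]
7. n3.key = 8  [terminal]
8. n4.live = 7  [terminal]
9. n5.val = "qzu"  ["q" ++ D.lim]
10. n5.mk = true  [D.acc > 21]
11. n6.live = 15  [terminal]
12. n7.ok = true  [terminal]
13. n5.lim = "qqzu"  ["q" ++ A.val]
14. n2.wid = -4  [b.key + d.live - 19]
15. n8.val = "kmu"  ["k" ++ A₀.val]
16. n8.mk = false  [D.wid > -4]
17. n9.val = "kmup"  [A₀.val ++ "p"]
18. n9.mk = true  [A₀.mk == false]
19. n10.ok = true  [terminal]
20. n11.ok = true  [terminal]
21. n12.cnt = true  [terminal]
22. n9.lim = "yn"  ["yn"]
23. n13.hot = 9  [len(A₁.lim) + 7]
24. n13.acc = 21  [21]
25. n13.lim = "kmuyn"  [A₀.val ++ A₁.lim]
26. n14.key = -7  [terminal]
27. n13.wid = -5  [b.key + 2]
28. n15.ok = true  [terminal]
29. n8.lim = "ynw"  [A₁.lim ++ "w"]
30. n16.acc = -2  [D.wid + 2]
31. n17.val = 14  [S.acc + 16]
32. n17.hot = 25  [25]
33. n17.off = "mz"  ["mz"]
34. n18.key = 12  [terminal]
35. n17.idx = 16  [B.hot + b.key - 21]
36. n19.val = "rz"  ["rz"]
37. n19.mk = false  [false]
38. n20.cnt = false  [terminal]
39. n21.live = 26  [terminal]
40. n19.lim = "n"  [if A.mk then A.val else "n"]
41. n22.val = "vn"  ["v" ++ A₀.lim]
42. n22.mk = true  [true]
43. n23.live = -2  [terminal]
44. n22.lim = "kr"  ["kr"]
45. n16.mk = 6  [len(A₁.lim) + 4]
46. n1.lim = "zynw"  ["z" ++ A₁.lim]
47. n24.live = 11  [terminal]
48. n0.mk = 27  [d.live + 16]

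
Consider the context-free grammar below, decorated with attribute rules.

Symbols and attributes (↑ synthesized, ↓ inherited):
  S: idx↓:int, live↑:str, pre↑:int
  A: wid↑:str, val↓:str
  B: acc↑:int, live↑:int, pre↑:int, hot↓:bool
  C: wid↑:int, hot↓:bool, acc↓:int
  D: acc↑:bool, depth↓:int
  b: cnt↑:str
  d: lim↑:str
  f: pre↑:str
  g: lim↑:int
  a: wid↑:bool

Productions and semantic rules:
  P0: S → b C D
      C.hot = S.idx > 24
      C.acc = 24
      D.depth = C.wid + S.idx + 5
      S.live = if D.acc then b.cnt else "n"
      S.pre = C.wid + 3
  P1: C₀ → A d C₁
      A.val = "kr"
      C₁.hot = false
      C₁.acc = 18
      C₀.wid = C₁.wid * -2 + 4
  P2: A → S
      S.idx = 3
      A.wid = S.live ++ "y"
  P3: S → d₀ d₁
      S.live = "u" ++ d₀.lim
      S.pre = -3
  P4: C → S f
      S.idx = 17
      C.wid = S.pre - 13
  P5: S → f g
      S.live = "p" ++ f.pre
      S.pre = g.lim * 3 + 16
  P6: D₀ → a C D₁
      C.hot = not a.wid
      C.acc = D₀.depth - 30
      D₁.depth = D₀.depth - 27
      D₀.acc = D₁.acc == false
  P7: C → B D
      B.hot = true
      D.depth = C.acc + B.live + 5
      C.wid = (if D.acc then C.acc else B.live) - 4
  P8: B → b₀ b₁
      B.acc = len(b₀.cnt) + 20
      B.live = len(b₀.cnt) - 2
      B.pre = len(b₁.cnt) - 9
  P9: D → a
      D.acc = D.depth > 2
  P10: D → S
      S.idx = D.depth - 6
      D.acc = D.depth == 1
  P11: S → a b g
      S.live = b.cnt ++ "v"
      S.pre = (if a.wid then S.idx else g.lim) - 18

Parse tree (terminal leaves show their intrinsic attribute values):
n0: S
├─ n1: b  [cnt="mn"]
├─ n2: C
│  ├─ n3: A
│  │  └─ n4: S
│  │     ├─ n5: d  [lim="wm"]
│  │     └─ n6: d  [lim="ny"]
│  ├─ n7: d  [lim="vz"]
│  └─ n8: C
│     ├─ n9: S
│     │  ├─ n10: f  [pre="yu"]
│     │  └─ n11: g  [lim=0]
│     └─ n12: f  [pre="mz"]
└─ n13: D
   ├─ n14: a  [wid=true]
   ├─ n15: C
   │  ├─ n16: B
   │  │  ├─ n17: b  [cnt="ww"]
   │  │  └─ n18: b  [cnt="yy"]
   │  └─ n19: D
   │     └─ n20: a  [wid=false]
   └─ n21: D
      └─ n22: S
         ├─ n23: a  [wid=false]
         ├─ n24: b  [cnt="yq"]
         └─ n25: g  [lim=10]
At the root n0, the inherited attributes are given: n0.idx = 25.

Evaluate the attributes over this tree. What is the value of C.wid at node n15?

1. n0.idx = 25  [given at root]
2. n1.cnt = "mn"  [terminal]
3. n2.hot = true  [S.idx > 24]
4. n2.acc = 24  [24]
5. n3.val = "kr"  ["kr"]
6. n4.idx = 3  [3]
7. n5.lim = "wm"  [terminal]
8. n6.lim = "ny"  [terminal]
9. n4.live = "uwm"  ["u" ++ d₀.lim]
10. n4.pre = -3  [-3]
11. n3.wid = "uwmy"  [S.live ++ "y"]
12. n7.lim = "vz"  [terminal]
13. n8.hot = false  [false]
14. n8.acc = 18  [18]
15. n9.idx = 17  [17]
16. n10.pre = "yu"  [terminal]
17. n11.lim = 0  [terminal]
18. n9.live = "pyu"  ["p" ++ f.pre]
19. n9.pre = 16  [g.lim * 3 + 16]
20. n12.pre = "mz"  [terminal]
21. n8.wid = 3  [S.pre - 13]
22. n2.wid = -2  [C₁.wid * -2 + 4]
23. n13.depth = 28  [C.wid + S.idx + 5]
24. n14.wid = true  [terminal]
25. n15.hot = false  [not a.wid]
26. n15.acc = -2  [D₀.depth - 30]
27. n16.hot = true  [true]
28. n17.cnt = "ww"  [terminal]
29. n18.cnt = "yy"  [terminal]
30. n16.acc = 22  [len(b₀.cnt) + 20]
31. n16.live = 0  [len(b₀.cnt) - 2]
32. n16.pre = -7  [len(b₁.cnt) - 9]
33. n19.depth = 3  [C.acc + B.live + 5]
34. n20.wid = false  [terminal]
35. n19.acc = true  [D.depth > 2]
36. n15.wid = -6  [(if D.acc then C.acc else B.live) - 4]
37. n21.depth = 1  [D₀.depth - 27]
38. n22.idx = -5  [D.depth - 6]
39. n23.wid = false  [terminal]
40. n24.cnt = "yq"  [terminal]
41. n25.lim = 10  [terminal]
42. n22.live = "yqv"  [b.cnt ++ "v"]
43. n22.pre = -8  [(if a.wid then S.idx else g.lim) - 18]
44. n21.acc = true  [D.depth == 1]
45. n13.acc = false  [D₁.acc == false]
46. n0.live = "n"  [if D.acc then b.cnt else "n"]
47. n0.pre = 1  [C.wid + 3]

-6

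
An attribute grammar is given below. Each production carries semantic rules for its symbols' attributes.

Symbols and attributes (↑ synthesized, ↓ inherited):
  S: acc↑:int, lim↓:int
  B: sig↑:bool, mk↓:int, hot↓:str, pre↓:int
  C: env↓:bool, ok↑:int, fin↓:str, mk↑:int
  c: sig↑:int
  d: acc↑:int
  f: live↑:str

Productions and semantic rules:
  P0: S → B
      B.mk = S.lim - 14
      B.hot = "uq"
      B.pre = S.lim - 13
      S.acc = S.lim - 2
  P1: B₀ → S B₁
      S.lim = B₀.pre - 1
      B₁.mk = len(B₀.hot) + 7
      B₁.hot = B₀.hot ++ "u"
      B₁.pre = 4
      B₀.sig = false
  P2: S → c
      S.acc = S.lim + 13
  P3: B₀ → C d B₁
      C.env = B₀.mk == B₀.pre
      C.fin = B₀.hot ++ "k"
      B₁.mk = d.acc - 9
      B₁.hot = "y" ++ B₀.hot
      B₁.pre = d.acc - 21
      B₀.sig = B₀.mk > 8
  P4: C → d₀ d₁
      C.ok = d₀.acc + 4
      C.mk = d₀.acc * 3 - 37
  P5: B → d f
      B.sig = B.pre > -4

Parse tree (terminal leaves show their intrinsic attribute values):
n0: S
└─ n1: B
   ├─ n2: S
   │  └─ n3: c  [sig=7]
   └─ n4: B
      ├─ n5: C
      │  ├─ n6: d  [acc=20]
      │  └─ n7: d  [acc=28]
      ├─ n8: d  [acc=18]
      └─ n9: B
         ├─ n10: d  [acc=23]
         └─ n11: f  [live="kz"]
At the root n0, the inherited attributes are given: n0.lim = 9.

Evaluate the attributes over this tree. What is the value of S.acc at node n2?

8

1. n0.lim = 9  [given at root]
2. n1.mk = -5  [S.lim - 14]
3. n1.hot = "uq"  ["uq"]
4. n1.pre = -4  [S.lim - 13]
5. n2.lim = -5  [B₀.pre - 1]
6. n3.sig = 7  [terminal]
7. n2.acc = 8  [S.lim + 13]
8. n4.mk = 9  [len(B₀.hot) + 7]
9. n4.hot = "uqu"  [B₀.hot ++ "u"]
10. n4.pre = 4  [4]
11. n5.env = false  [B₀.mk == B₀.pre]
12. n5.fin = "uquk"  [B₀.hot ++ "k"]
13. n6.acc = 20  [terminal]
14. n7.acc = 28  [terminal]
15. n5.ok = 24  [d₀.acc + 4]
16. n5.mk = 23  [d₀.acc * 3 - 37]
17. n8.acc = 18  [terminal]
18. n9.mk = 9  [d.acc - 9]
19. n9.hot = "yuqu"  ["y" ++ B₀.hot]
20. n9.pre = -3  [d.acc - 21]
21. n10.acc = 23  [terminal]
22. n11.live = "kz"  [terminal]
23. n9.sig = true  [B.pre > -4]
24. n4.sig = true  [B₀.mk > 8]
25. n1.sig = false  [false]
26. n0.acc = 7  [S.lim - 2]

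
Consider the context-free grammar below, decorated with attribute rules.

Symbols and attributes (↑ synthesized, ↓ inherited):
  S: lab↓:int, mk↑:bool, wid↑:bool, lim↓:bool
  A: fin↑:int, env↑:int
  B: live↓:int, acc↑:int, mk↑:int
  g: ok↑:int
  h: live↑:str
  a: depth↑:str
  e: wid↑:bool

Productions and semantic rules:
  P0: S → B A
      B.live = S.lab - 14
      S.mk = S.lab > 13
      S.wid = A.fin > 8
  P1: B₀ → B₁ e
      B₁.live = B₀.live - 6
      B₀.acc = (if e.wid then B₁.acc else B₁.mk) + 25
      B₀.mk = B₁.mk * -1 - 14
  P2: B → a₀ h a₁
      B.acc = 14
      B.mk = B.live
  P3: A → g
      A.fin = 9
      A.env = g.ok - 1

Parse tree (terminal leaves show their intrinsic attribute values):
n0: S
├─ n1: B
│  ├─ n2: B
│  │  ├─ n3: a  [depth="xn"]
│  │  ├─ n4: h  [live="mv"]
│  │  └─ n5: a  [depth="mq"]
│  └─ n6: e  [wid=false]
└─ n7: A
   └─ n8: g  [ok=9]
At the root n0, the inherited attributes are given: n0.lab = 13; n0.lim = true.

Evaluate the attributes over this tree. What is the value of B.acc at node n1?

1. n0.lab = 13  [given at root]
2. n0.lim = true  [given at root]
3. n1.live = -1  [S.lab - 14]
4. n2.live = -7  [B₀.live - 6]
5. n3.depth = "xn"  [terminal]
6. n4.live = "mv"  [terminal]
7. n5.depth = "mq"  [terminal]
8. n2.acc = 14  [14]
9. n2.mk = -7  [B.live]
10. n6.wid = false  [terminal]
11. n1.acc = 18  [(if e.wid then B₁.acc else B₁.mk) + 25]
12. n1.mk = -7  [B₁.mk * -1 - 14]
13. n8.ok = 9  [terminal]
14. n7.fin = 9  [9]
15. n7.env = 8  [g.ok - 1]
16. n0.mk = false  [S.lab > 13]
17. n0.wid = true  [A.fin > 8]

18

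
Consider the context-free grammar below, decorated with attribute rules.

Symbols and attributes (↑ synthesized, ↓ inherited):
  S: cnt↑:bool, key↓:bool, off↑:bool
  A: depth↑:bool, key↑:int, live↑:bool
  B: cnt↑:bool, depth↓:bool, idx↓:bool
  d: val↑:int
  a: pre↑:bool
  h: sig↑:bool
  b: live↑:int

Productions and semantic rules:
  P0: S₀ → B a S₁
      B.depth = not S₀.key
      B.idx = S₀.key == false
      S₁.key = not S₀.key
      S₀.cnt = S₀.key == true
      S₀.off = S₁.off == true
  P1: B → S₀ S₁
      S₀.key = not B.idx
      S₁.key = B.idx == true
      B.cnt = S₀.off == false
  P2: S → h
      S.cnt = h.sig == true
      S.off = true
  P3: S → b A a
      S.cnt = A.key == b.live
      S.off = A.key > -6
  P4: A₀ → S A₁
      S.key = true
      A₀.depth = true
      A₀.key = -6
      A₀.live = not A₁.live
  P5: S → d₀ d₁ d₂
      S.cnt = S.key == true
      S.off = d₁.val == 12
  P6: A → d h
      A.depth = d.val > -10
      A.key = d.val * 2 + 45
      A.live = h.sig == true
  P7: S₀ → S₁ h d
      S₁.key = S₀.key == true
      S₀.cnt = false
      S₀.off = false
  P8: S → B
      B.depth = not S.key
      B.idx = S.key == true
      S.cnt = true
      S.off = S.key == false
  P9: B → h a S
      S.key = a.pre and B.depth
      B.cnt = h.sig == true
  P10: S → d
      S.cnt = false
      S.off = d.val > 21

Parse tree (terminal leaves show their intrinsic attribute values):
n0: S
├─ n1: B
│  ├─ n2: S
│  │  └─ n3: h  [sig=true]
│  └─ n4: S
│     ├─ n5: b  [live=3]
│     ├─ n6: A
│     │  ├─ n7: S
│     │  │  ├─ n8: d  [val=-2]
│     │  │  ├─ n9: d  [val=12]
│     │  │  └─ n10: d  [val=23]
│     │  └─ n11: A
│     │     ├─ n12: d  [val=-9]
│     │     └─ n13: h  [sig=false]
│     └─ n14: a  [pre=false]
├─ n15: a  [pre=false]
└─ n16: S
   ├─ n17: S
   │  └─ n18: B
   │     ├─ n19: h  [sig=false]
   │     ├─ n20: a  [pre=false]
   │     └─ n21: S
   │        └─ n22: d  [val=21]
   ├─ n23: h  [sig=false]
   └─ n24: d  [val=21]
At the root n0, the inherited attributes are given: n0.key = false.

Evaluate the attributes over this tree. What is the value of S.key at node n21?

1. n0.key = false  [given at root]
2. n1.depth = true  [not S₀.key]
3. n1.idx = true  [S₀.key == false]
4. n2.key = false  [not B.idx]
5. n3.sig = true  [terminal]
6. n2.cnt = true  [h.sig == true]
7. n2.off = true  [true]
8. n4.key = true  [B.idx == true]
9. n5.live = 3  [terminal]
10. n7.key = true  [true]
11. n8.val = -2  [terminal]
12. n9.val = 12  [terminal]
13. n10.val = 23  [terminal]
14. n7.cnt = true  [S.key == true]
15. n7.off = true  [d₁.val == 12]
16. n12.val = -9  [terminal]
17. n13.sig = false  [terminal]
18. n11.depth = true  [d.val > -10]
19. n11.key = 27  [d.val * 2 + 45]
20. n11.live = false  [h.sig == true]
21. n6.depth = true  [true]
22. n6.key = -6  [-6]
23. n6.live = true  [not A₁.live]
24. n14.pre = false  [terminal]
25. n4.cnt = false  [A.key == b.live]
26. n4.off = false  [A.key > -6]
27. n1.cnt = false  [S₀.off == false]
28. n15.pre = false  [terminal]
29. n16.key = true  [not S₀.key]
30. n17.key = true  [S₀.key == true]
31. n18.depth = false  [not S.key]
32. n18.idx = true  [S.key == true]
33. n19.sig = false  [terminal]
34. n20.pre = false  [terminal]
35. n21.key = false  [a.pre and B.depth]
36. n22.val = 21  [terminal]
37. n21.cnt = false  [false]
38. n21.off = false  [d.val > 21]
39. n18.cnt = false  [h.sig == true]
40. n17.cnt = true  [true]
41. n17.off = false  [S.key == false]
42. n23.sig = false  [terminal]
43. n24.val = 21  [terminal]
44. n16.cnt = false  [false]
45. n16.off = false  [false]
46. n0.cnt = false  [S₀.key == true]
47. n0.off = false  [S₁.off == true]

false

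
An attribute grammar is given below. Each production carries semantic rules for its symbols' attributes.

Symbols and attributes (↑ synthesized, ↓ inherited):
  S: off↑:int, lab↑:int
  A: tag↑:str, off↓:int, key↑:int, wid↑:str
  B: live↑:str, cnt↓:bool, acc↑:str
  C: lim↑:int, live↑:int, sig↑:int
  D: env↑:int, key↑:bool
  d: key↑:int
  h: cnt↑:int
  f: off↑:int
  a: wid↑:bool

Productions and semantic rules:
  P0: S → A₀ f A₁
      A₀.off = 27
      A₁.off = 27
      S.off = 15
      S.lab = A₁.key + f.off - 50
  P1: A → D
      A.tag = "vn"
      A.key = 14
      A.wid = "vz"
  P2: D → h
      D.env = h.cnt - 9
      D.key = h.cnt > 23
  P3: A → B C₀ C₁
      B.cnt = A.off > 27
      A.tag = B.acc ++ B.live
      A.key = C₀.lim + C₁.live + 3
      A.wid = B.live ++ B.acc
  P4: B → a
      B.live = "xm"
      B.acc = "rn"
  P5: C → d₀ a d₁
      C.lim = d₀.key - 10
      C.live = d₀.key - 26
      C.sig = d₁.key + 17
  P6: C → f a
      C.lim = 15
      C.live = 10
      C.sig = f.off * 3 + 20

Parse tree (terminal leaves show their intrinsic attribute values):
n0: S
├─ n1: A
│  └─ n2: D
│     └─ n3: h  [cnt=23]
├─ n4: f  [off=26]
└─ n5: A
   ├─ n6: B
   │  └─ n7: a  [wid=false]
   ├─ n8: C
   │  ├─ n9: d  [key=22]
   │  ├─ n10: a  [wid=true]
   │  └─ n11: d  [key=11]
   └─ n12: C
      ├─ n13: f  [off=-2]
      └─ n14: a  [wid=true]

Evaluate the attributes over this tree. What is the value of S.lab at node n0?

1

1. n1.off = 27  [27]
2. n3.cnt = 23  [terminal]
3. n2.env = 14  [h.cnt - 9]
4. n2.key = false  [h.cnt > 23]
5. n1.tag = "vn"  ["vn"]
6. n1.key = 14  [14]
7. n1.wid = "vz"  ["vz"]
8. n4.off = 26  [terminal]
9. n5.off = 27  [27]
10. n6.cnt = false  [A.off > 27]
11. n7.wid = false  [terminal]
12. n6.live = "xm"  ["xm"]
13. n6.acc = "rn"  ["rn"]
14. n9.key = 22  [terminal]
15. n10.wid = true  [terminal]
16. n11.key = 11  [terminal]
17. n8.lim = 12  [d₀.key - 10]
18. n8.live = -4  [d₀.key - 26]
19. n8.sig = 28  [d₁.key + 17]
20. n13.off = -2  [terminal]
21. n14.wid = true  [terminal]
22. n12.lim = 15  [15]
23. n12.live = 10  [10]
24. n12.sig = 14  [f.off * 3 + 20]
25. n5.tag = "rnxm"  [B.acc ++ B.live]
26. n5.key = 25  [C₀.lim + C₁.live + 3]
27. n5.wid = "xmrn"  [B.live ++ B.acc]
28. n0.off = 15  [15]
29. n0.lab = 1  [A₁.key + f.off - 50]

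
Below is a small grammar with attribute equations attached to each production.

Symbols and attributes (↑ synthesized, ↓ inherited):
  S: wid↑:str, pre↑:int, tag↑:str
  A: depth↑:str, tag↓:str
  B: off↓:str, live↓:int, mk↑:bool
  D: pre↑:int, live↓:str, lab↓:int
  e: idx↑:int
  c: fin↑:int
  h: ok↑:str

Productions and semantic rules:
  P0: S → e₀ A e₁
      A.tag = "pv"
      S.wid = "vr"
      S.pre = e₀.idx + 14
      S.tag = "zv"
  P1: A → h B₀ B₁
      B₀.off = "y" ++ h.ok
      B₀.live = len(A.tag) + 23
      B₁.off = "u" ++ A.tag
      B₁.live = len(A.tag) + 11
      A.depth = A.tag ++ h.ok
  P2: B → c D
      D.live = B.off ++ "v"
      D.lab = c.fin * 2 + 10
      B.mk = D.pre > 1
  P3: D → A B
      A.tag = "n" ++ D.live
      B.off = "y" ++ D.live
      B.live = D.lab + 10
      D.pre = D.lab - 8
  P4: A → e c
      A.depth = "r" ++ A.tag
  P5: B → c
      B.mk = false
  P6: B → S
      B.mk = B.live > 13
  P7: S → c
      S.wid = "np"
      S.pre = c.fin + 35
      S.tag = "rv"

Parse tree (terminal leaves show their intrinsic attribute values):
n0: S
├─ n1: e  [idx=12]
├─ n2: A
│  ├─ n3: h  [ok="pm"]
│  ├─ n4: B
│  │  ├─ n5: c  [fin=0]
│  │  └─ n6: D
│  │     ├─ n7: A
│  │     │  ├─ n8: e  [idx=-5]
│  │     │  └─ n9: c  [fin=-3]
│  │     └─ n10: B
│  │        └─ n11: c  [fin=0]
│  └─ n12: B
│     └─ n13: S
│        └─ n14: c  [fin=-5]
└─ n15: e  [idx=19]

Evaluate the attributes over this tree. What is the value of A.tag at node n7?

1. n1.idx = 12  [terminal]
2. n2.tag = "pv"  ["pv"]
3. n3.ok = "pm"  [terminal]
4. n4.off = "ypm"  ["y" ++ h.ok]
5. n4.live = 25  [len(A.tag) + 23]
6. n5.fin = 0  [terminal]
7. n6.live = "ypmv"  [B.off ++ "v"]
8. n6.lab = 10  [c.fin * 2 + 10]
9. n7.tag = "nypmv"  ["n" ++ D.live]
10. n8.idx = -5  [terminal]
11. n9.fin = -3  [terminal]
12. n7.depth = "rnypmv"  ["r" ++ A.tag]
13. n10.off = "yypmv"  ["y" ++ D.live]
14. n10.live = 20  [D.lab + 10]
15. n11.fin = 0  [terminal]
16. n10.mk = false  [false]
17. n6.pre = 2  [D.lab - 8]
18. n4.mk = true  [D.pre > 1]
19. n12.off = "upv"  ["u" ++ A.tag]
20. n12.live = 13  [len(A.tag) + 11]
21. n14.fin = -5  [terminal]
22. n13.wid = "np"  ["np"]
23. n13.pre = 30  [c.fin + 35]
24. n13.tag = "rv"  ["rv"]
25. n12.mk = false  [B.live > 13]
26. n2.depth = "pvpm"  [A.tag ++ h.ok]
27. n15.idx = 19  [terminal]
28. n0.wid = "vr"  ["vr"]
29. n0.pre = 26  [e₀.idx + 14]
30. n0.tag = "zv"  ["zv"]

"nypmv"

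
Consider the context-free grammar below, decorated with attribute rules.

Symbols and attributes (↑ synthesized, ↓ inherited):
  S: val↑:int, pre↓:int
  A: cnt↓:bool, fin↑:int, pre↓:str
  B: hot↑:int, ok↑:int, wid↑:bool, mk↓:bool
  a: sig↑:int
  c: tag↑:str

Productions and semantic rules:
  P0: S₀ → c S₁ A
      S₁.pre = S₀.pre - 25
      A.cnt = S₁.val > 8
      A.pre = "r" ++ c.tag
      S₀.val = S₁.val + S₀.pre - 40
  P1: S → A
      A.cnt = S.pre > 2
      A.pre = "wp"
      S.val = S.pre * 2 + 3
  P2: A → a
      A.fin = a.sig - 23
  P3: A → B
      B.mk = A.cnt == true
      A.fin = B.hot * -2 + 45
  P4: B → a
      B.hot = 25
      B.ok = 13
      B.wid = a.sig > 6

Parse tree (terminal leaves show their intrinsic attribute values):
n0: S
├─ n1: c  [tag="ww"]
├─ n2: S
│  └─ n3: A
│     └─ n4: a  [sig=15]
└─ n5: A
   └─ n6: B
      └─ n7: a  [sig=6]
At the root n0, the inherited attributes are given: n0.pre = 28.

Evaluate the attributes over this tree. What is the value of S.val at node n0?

-3

1. n0.pre = 28  [given at root]
2. n1.tag = "ww"  [terminal]
3. n2.pre = 3  [S₀.pre - 25]
4. n3.cnt = true  [S.pre > 2]
5. n3.pre = "wp"  ["wp"]
6. n4.sig = 15  [terminal]
7. n3.fin = -8  [a.sig - 23]
8. n2.val = 9  [S.pre * 2 + 3]
9. n5.cnt = true  [S₁.val > 8]
10. n5.pre = "rww"  ["r" ++ c.tag]
11. n6.mk = true  [A.cnt == true]
12. n7.sig = 6  [terminal]
13. n6.hot = 25  [25]
14. n6.ok = 13  [13]
15. n6.wid = false  [a.sig > 6]
16. n5.fin = -5  [B.hot * -2 + 45]
17. n0.val = -3  [S₁.val + S₀.pre - 40]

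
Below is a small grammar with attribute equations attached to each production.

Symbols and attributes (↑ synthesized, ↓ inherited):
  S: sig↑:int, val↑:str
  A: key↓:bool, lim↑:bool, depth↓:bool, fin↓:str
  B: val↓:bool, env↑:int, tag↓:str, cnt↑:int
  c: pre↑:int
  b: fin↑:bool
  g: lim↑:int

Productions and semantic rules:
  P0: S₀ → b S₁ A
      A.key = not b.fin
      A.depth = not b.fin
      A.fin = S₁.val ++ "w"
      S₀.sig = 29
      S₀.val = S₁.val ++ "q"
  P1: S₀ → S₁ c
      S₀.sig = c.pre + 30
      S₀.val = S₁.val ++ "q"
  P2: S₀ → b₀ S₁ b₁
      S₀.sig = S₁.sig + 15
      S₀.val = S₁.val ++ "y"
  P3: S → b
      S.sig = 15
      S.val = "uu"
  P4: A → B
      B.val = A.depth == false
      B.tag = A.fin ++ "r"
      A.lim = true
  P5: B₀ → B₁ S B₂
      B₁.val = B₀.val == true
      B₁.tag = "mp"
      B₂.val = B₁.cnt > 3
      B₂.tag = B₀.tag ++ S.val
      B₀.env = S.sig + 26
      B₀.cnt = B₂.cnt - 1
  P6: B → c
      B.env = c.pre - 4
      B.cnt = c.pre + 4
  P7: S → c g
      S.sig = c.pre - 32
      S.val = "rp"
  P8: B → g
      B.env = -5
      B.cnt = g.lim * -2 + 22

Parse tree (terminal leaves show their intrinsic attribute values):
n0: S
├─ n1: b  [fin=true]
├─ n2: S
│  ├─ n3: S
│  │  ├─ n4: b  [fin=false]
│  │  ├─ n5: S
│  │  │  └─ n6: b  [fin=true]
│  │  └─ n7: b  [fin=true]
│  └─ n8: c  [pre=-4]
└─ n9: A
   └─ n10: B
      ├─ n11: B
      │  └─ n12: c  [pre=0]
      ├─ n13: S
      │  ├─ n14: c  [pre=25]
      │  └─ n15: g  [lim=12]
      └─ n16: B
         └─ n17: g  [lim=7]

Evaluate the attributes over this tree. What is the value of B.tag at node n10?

1. n1.fin = true  [terminal]
2. n4.fin = false  [terminal]
3. n6.fin = true  [terminal]
4. n5.sig = 15  [15]
5. n5.val = "uu"  ["uu"]
6. n7.fin = true  [terminal]
7. n3.sig = 30  [S₁.sig + 15]
8. n3.val = "uuy"  [S₁.val ++ "y"]
9. n8.pre = -4  [terminal]
10. n2.sig = 26  [c.pre + 30]
11. n2.val = "uuyq"  [S₁.val ++ "q"]
12. n9.key = false  [not b.fin]
13. n9.depth = false  [not b.fin]
14. n9.fin = "uuyqw"  [S₁.val ++ "w"]
15. n10.val = true  [A.depth == false]
16. n10.tag = "uuyqwr"  [A.fin ++ "r"]
17. n11.val = true  [B₀.val == true]
18. n11.tag = "mp"  ["mp"]
19. n12.pre = 0  [terminal]
20. n11.env = -4  [c.pre - 4]
21. n11.cnt = 4  [c.pre + 4]
22. n14.pre = 25  [terminal]
23. n15.lim = 12  [terminal]
24. n13.sig = -7  [c.pre - 32]
25. n13.val = "rp"  ["rp"]
26. n16.val = true  [B₁.cnt > 3]
27. n16.tag = "uuyqwrrp"  [B₀.tag ++ S.val]
28. n17.lim = 7  [terminal]
29. n16.env = -5  [-5]
30. n16.cnt = 8  [g.lim * -2 + 22]
31. n10.env = 19  [S.sig + 26]
32. n10.cnt = 7  [B₂.cnt - 1]
33. n9.lim = true  [true]
34. n0.sig = 29  [29]
35. n0.val = "uuyqq"  [S₁.val ++ "q"]

"uuyqwr"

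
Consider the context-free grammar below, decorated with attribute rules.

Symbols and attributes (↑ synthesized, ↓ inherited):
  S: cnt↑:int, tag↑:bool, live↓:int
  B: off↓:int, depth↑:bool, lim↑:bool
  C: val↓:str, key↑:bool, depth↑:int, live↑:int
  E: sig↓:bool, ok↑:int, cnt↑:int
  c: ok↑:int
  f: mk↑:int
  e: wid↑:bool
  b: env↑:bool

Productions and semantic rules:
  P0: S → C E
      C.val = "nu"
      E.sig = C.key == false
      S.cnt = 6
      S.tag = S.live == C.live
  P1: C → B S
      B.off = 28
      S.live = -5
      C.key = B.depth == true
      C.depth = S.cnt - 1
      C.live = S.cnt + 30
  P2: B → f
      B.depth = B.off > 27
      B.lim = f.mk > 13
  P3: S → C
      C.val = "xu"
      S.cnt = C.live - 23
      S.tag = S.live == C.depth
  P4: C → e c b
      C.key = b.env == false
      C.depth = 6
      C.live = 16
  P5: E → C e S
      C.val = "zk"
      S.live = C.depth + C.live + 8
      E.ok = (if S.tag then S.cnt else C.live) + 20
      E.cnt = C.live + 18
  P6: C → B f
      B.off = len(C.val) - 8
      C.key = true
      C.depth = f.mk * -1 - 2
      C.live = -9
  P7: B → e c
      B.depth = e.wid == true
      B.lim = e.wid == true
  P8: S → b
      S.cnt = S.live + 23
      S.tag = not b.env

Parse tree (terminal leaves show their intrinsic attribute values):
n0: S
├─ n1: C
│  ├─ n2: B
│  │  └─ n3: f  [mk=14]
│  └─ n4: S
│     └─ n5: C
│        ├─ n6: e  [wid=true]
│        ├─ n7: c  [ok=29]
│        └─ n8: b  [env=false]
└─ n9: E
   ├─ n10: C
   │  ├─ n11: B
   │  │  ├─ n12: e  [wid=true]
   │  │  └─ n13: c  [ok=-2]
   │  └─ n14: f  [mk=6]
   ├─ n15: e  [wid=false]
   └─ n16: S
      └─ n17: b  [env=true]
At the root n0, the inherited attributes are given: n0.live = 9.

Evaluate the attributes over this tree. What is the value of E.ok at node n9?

11

1. n0.live = 9  [given at root]
2. n1.val = "nu"  ["nu"]
3. n2.off = 28  [28]
4. n3.mk = 14  [terminal]
5. n2.depth = true  [B.off > 27]
6. n2.lim = true  [f.mk > 13]
7. n4.live = -5  [-5]
8. n5.val = "xu"  ["xu"]
9. n6.wid = true  [terminal]
10. n7.ok = 29  [terminal]
11. n8.env = false  [terminal]
12. n5.key = true  [b.env == false]
13. n5.depth = 6  [6]
14. n5.live = 16  [16]
15. n4.cnt = -7  [C.live - 23]
16. n4.tag = false  [S.live == C.depth]
17. n1.key = true  [B.depth == true]
18. n1.depth = -8  [S.cnt - 1]
19. n1.live = 23  [S.cnt + 30]
20. n9.sig = false  [C.key == false]
21. n10.val = "zk"  ["zk"]
22. n11.off = -6  [len(C.val) - 8]
23. n12.wid = true  [terminal]
24. n13.ok = -2  [terminal]
25. n11.depth = true  [e.wid == true]
26. n11.lim = true  [e.wid == true]
27. n14.mk = 6  [terminal]
28. n10.key = true  [true]
29. n10.depth = -8  [f.mk * -1 - 2]
30. n10.live = -9  [-9]
31. n15.wid = false  [terminal]
32. n16.live = -9  [C.depth + C.live + 8]
33. n17.env = true  [terminal]
34. n16.cnt = 14  [S.live + 23]
35. n16.tag = false  [not b.env]
36. n9.ok = 11  [(if S.tag then S.cnt else C.live) + 20]
37. n9.cnt = 9  [C.live + 18]
38. n0.cnt = 6  [6]
39. n0.tag = false  [S.live == C.live]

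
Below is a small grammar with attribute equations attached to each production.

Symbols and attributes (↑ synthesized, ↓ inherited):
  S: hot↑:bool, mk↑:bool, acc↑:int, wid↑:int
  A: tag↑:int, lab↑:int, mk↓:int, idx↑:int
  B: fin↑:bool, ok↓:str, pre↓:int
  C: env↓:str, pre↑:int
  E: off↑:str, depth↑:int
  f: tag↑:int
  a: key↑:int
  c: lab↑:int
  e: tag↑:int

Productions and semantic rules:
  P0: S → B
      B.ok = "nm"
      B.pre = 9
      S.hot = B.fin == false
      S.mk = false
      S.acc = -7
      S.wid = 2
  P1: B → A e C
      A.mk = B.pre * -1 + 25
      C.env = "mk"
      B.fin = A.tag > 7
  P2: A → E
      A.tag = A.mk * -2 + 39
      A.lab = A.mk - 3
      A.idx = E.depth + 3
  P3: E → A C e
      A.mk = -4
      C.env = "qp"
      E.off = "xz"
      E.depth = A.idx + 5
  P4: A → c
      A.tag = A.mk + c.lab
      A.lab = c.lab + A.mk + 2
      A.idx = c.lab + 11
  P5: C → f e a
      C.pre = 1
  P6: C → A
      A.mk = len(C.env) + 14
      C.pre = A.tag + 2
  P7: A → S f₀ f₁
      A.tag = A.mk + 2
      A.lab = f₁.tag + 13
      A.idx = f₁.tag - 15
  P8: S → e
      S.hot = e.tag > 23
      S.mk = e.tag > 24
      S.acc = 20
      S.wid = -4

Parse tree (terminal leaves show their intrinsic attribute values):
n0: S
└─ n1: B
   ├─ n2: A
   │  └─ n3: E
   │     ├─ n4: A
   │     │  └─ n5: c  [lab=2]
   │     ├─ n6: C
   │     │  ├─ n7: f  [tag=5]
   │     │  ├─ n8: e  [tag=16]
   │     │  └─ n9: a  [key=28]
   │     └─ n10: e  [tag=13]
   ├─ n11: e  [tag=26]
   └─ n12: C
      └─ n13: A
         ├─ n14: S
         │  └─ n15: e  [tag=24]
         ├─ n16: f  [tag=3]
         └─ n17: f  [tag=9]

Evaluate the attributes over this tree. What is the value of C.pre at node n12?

20

1. n1.ok = "nm"  ["nm"]
2. n1.pre = 9  [9]
3. n2.mk = 16  [B.pre * -1 + 25]
4. n4.mk = -4  [-4]
5. n5.lab = 2  [terminal]
6. n4.tag = -2  [A.mk + c.lab]
7. n4.lab = 0  [c.lab + A.mk + 2]
8. n4.idx = 13  [c.lab + 11]
9. n6.env = "qp"  ["qp"]
10. n7.tag = 5  [terminal]
11. n8.tag = 16  [terminal]
12. n9.key = 28  [terminal]
13. n6.pre = 1  [1]
14. n10.tag = 13  [terminal]
15. n3.off = "xz"  ["xz"]
16. n3.depth = 18  [A.idx + 5]
17. n2.tag = 7  [A.mk * -2 + 39]
18. n2.lab = 13  [A.mk - 3]
19. n2.idx = 21  [E.depth + 3]
20. n11.tag = 26  [terminal]
21. n12.env = "mk"  ["mk"]
22. n13.mk = 16  [len(C.env) + 14]
23. n15.tag = 24  [terminal]
24. n14.hot = true  [e.tag > 23]
25. n14.mk = false  [e.tag > 24]
26. n14.acc = 20  [20]
27. n14.wid = -4  [-4]
28. n16.tag = 3  [terminal]
29. n17.tag = 9  [terminal]
30. n13.tag = 18  [A.mk + 2]
31. n13.lab = 22  [f₁.tag + 13]
32. n13.idx = -6  [f₁.tag - 15]
33. n12.pre = 20  [A.tag + 2]
34. n1.fin = false  [A.tag > 7]
35. n0.hot = true  [B.fin == false]
36. n0.mk = false  [false]
37. n0.acc = -7  [-7]
38. n0.wid = 2  [2]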